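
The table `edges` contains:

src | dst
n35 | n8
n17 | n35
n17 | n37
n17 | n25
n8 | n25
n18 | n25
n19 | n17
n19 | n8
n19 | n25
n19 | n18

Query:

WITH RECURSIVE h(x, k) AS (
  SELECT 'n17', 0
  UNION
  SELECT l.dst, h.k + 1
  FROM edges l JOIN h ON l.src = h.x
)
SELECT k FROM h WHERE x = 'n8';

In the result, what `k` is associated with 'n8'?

Base: (n17, k=0).
Iteration 1: edges from {n17} -> (n25, k=1), (n35, k=1), (n37, k=1).
Iteration 2: edges from {n25,n35,n37} -> (n8, k=2).
Iteration 3: edges from {n8} -> (n25, k=3).
Iteration 4: no outgoing edges from {n25}; recursion stops.

2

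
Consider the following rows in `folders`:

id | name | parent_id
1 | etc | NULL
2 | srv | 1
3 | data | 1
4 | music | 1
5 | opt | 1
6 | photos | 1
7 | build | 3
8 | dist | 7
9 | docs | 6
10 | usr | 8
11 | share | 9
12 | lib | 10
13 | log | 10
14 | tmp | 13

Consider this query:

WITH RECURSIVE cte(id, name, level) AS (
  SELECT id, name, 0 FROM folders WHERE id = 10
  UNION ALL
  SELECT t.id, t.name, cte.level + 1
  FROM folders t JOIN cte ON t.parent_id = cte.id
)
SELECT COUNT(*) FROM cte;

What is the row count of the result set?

4

Base: id=10 (usr) at level 0.
Iteration 1: rows with parent_id in {10} -> lib (id 12, level 1), log (id 13, level 1).
Iteration 2: rows with parent_id in {12,13} -> tmp (id 14, level 2).
Iteration 3: no rows with parent_id in {14}; recursion stops.
Total rows emitted: 4.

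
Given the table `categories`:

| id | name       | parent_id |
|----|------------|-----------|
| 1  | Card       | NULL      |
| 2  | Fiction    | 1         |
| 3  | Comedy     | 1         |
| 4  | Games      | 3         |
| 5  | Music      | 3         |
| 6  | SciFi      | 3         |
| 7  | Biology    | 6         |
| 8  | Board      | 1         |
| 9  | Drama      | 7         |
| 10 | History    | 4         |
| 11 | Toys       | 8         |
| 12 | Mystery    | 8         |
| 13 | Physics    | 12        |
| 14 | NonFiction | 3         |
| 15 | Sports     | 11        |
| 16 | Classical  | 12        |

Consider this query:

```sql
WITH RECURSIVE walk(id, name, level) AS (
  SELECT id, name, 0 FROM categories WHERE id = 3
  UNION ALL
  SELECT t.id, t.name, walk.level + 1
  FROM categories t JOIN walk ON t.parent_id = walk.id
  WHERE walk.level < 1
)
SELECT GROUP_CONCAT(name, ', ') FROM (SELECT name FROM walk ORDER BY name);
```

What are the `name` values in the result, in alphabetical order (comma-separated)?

Base: id=3 (Comedy) at level 0.
Iteration 1: rows with parent_id in {3} -> Games (id 4, level 1), Music (id 5, level 1), SciFi (id 6, level 1), NonFiction (id 14, level 1).
Iteration 2: level < 1 fails for all current rows; recursion stops.

Comedy, Games, Music, NonFiction, SciFi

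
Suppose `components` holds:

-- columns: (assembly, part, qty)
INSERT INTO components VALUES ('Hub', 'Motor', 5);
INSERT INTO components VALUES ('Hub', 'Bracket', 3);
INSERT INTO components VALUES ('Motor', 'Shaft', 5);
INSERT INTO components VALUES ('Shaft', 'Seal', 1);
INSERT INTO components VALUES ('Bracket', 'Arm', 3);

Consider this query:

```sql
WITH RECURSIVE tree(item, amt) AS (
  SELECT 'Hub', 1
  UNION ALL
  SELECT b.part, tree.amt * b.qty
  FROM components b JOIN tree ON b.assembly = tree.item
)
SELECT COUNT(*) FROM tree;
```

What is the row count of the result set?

Base: (Hub, amt=1).
Iteration 1: components of {Hub} -> Bracket = 1*3 = 3, Motor = 1*5 = 5.
Iteration 2: components of {Bracket,Motor} -> Arm = 3*3 = 9, Shaft = 5*5 = 25.
Iteration 3: components of {Arm,Shaft} -> Seal = 25*1 = 25.
Iteration 4: no further components; recursion stops.
Total rows emitted: 6.

6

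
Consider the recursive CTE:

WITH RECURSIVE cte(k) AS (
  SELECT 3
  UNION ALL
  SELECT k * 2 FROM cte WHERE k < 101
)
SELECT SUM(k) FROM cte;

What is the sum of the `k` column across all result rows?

381

Base: k=3.
Iteration 1: 3 < 101 holds -> k = 3 * 2 = 6.
Iteration 2: 6 < 101 holds -> k = 6 * 2 = 12.
Iteration 3: 12 < 101 holds -> k = 12 * 2 = 24.
Iteration 4: 24 < 101 holds -> k = 24 * 2 = 48.
Iteration 5: 48 < 101 holds -> k = 48 * 2 = 96.
Iteration 6: 96 < 101 holds -> k = 96 * 2 = 192.
Iteration 7: 192 < 101 fails; recursion stops.
SUM(k) = 3 + 6 + 12 + 24 + 48 + 96 + 192 = 381.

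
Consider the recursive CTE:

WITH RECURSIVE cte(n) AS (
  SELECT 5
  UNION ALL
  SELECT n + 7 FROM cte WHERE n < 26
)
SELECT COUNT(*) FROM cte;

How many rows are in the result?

Base: n=5.
Iteration 1: 5 < 26 holds -> n = 5 + 7 = 12.
Iteration 2: 12 < 26 holds -> n = 12 + 7 = 19.
Iteration 3: 19 < 26 holds -> n = 19 + 7 = 26.
Iteration 4: 26 < 26 fails; recursion stops.
Total rows emitted: 4.

4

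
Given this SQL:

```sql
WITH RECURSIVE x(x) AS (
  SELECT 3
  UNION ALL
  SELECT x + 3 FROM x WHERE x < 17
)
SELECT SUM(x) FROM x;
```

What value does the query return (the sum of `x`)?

Base: x=3.
Iteration 1: 3 < 17 holds -> x = 3 + 3 = 6.
Iteration 2: 6 < 17 holds -> x = 6 + 3 = 9.
Iteration 3: 9 < 17 holds -> x = 9 + 3 = 12.
Iteration 4: 12 < 17 holds -> x = 12 + 3 = 15.
Iteration 5: 15 < 17 holds -> x = 15 + 3 = 18.
Iteration 6: 18 < 17 fails; recursion stops.
SUM(x) = 3 + 6 + 9 + 12 + 15 + 18 = 63.

63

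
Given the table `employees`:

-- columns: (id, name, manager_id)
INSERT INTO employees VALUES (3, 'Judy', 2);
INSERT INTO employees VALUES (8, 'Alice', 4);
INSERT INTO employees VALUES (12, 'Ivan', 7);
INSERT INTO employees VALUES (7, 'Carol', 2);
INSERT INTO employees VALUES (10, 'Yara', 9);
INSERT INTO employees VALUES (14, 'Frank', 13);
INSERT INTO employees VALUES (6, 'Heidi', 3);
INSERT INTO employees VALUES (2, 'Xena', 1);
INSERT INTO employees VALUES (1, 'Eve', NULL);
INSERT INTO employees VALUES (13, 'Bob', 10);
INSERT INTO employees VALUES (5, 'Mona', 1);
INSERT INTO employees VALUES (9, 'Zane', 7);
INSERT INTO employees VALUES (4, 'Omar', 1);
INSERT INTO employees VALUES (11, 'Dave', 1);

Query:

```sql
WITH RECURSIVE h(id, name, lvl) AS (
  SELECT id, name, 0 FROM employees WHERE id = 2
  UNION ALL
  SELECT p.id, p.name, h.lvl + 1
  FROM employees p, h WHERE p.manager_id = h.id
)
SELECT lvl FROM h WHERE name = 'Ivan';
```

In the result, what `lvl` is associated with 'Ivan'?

2

Base: id=2 (Xena) at lvl 0.
Iteration 1: rows with manager_id in {2} -> Judy (id 3, lvl 1), Carol (id 7, lvl 1).
Iteration 2: rows with manager_id in {3,7} -> Heidi (id 6, lvl 2), Zane (id 9, lvl 2), Ivan (id 12, lvl 2).
Iteration 3: rows with manager_id in {6,9,12} -> Yara (id 10, lvl 3).
Iteration 4: rows with manager_id in {10} -> Bob (id 13, lvl 4).
Iteration 5: rows with manager_id in {13} -> Frank (id 14, lvl 5).
Iteration 6: no rows with manager_id in {14}; recursion stops.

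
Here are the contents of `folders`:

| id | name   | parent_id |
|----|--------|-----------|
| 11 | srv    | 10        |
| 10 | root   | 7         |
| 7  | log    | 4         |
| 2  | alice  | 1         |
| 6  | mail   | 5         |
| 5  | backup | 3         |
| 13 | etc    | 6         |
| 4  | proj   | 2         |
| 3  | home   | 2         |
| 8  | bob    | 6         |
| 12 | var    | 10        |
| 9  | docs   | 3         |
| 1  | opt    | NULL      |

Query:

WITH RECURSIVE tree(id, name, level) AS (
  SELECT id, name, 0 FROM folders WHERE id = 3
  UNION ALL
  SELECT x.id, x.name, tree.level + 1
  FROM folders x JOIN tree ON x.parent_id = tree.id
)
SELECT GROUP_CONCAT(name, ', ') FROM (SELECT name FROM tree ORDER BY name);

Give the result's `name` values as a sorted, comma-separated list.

backup, bob, docs, etc, home, mail

Base: id=3 (home) at level 0.
Iteration 1: rows with parent_id in {3} -> backup (id 5, level 1), docs (id 9, level 1).
Iteration 2: rows with parent_id in {5,9} -> mail (id 6, level 2).
Iteration 3: rows with parent_id in {6} -> bob (id 8, level 3), etc (id 13, level 3).
Iteration 4: no rows with parent_id in {8,13}; recursion stops.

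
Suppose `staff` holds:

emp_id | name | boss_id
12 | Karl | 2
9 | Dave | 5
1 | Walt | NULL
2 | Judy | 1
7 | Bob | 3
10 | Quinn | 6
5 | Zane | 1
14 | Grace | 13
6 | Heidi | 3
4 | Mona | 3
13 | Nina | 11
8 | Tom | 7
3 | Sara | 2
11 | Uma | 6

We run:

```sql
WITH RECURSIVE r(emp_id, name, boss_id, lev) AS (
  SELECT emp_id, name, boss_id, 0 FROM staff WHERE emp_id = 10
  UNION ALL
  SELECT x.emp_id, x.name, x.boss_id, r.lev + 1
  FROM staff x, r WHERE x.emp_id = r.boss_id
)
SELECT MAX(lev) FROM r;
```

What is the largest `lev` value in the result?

Base: emp_id=10 (Quinn), boss_id=6, lev 0.
Iteration 1: join on emp_id=6 -> Heidi (id 6, boss_id=3, lev 1).
Iteration 2: join on emp_id=3 -> Sara (id 3, boss_id=2, lev 2).
Iteration 3: join on emp_id=2 -> Judy (id 2, boss_id=1, lev 3).
Iteration 4: join on emp_id=1 -> Walt (id 1, boss_id=NULL, lev 4).
Iteration 5: boss_id is NULL; no match; recursion stops.
lev values: 0, 1, 2, 3, 4; the maximum is 4.

4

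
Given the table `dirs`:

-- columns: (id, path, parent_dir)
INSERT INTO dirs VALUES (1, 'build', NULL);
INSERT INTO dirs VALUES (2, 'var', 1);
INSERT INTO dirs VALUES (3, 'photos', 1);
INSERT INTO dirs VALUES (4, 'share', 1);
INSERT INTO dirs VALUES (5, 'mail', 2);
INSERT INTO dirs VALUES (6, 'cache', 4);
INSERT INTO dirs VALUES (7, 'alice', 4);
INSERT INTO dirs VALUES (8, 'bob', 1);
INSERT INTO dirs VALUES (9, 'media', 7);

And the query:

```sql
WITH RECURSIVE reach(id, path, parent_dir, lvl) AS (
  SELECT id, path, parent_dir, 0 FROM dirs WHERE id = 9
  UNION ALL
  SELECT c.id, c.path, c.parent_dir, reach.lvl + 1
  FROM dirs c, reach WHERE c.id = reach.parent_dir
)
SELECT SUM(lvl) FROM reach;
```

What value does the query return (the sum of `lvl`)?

Base: id=9 (media), parent_dir=7, lvl 0.
Iteration 1: join on id=7 -> alice (id 7, parent_dir=4, lvl 1).
Iteration 2: join on id=4 -> share (id 4, parent_dir=1, lvl 2).
Iteration 3: join on id=1 -> build (id 1, parent_dir=NULL, lvl 3).
Iteration 4: parent_dir is NULL; no match; recursion stops.
SUM(lvl) = 0 + 1 + 2 + 3 = 6.

6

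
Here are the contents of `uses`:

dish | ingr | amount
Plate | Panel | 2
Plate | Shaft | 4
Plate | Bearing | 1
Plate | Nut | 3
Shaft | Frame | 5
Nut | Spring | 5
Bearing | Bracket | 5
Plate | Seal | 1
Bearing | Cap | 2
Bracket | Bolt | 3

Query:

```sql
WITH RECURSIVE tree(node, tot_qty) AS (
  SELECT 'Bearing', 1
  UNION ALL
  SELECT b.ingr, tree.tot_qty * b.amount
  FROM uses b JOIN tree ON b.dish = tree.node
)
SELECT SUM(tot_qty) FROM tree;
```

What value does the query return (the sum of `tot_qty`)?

Base: (Bearing, tot_qty=1).
Iteration 1: components of {Bearing} -> Bracket = 1*5 = 5, Cap = 1*2 = 2.
Iteration 2: components of {Bracket,Cap} -> Bolt = 5*3 = 15.
Iteration 3: no further components; recursion stops.
SUM(tot_qty) = 1 + 5 + 2 + 15 = 23.

23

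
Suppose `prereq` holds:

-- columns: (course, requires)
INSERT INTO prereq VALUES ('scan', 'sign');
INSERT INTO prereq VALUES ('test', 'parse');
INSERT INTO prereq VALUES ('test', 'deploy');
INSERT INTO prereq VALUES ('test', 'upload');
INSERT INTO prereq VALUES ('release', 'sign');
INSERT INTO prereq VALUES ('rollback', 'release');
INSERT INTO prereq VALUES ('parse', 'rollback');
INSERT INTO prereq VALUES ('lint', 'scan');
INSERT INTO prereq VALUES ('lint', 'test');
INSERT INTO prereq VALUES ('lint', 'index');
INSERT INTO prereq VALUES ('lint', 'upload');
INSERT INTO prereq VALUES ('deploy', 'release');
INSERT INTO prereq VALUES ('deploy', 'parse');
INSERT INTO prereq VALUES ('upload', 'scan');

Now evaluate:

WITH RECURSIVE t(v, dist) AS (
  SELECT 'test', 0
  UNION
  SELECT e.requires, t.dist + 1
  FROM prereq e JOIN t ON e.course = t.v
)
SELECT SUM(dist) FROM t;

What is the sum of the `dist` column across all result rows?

Base: (test, dist=0).
Iteration 1: edges from {test} -> (deploy, dist=1), (parse, dist=1), (upload, dist=1).
Iteration 2: edges from {deploy,parse,upload} -> (parse, dist=2), (release, dist=2), (rollback, dist=2), (scan, dist=2).
Iteration 3: edges from {parse,release,rollback,scan} -> (release, dist=3), (rollback, dist=3), (sign, dist=3). [UNION drops 1 duplicate row(s)]
Iteration 4: edges from {release,rollback,sign} -> (release, dist=4), (sign, dist=4).
Iteration 5: edges from {release,sign} -> (sign, dist=5).
Iteration 6: no outgoing edges from {sign}; recursion stops.
SUM(dist) = 0 + 1 + 1 + 1 + 2 + 2 + 2 + 2 + 3 + 3 + 3 + 4 + 4 + 5 = 33.

33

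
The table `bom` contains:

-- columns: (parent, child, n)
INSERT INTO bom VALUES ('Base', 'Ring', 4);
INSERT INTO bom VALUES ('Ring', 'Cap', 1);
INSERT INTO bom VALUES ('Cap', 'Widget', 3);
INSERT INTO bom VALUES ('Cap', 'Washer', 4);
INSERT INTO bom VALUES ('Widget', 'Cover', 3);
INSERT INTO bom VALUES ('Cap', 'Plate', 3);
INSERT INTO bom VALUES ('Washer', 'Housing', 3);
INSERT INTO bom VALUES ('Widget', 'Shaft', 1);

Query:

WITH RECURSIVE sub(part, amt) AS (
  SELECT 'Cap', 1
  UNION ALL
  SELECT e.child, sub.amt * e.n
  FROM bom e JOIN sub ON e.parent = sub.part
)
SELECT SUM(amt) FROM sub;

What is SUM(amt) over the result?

Base: (Cap, amt=1).
Iteration 1: components of {Cap} -> Plate = 1*3 = 3, Washer = 1*4 = 4, Widget = 1*3 = 3.
Iteration 2: components of {Plate,Washer,Widget} -> Cover = 3*3 = 9, Housing = 4*3 = 12, Shaft = 3*1 = 3.
Iteration 3: no further components; recursion stops.
SUM(amt) = 1 + 3 + 4 + 3 + 9 + 3 + 12 = 35.

35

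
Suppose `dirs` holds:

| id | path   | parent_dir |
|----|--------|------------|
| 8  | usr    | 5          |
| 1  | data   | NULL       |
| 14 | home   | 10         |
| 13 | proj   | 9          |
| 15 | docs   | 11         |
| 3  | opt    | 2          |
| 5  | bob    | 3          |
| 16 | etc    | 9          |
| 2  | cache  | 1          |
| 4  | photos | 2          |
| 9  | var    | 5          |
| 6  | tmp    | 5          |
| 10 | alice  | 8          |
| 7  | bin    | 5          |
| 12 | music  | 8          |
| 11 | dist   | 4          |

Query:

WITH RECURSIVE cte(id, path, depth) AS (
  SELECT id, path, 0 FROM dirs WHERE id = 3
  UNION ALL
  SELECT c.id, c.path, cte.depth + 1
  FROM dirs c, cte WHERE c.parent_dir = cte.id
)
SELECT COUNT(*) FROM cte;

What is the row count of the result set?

11

Base: id=3 (opt) at depth 0.
Iteration 1: rows with parent_dir in {3} -> bob (id 5, depth 1).
Iteration 2: rows with parent_dir in {5} -> tmp (id 6, depth 2), bin (id 7, depth 2), usr (id 8, depth 2), var (id 9, depth 2).
Iteration 3: rows with parent_dir in {6,7,8,9} -> alice (id 10, depth 3), music (id 12, depth 3), proj (id 13, depth 3), etc (id 16, depth 3).
Iteration 4: rows with parent_dir in {10,12,13,16} -> home (id 14, depth 4).
Iteration 5: no rows with parent_dir in {14}; recursion stops.
Total rows emitted: 11.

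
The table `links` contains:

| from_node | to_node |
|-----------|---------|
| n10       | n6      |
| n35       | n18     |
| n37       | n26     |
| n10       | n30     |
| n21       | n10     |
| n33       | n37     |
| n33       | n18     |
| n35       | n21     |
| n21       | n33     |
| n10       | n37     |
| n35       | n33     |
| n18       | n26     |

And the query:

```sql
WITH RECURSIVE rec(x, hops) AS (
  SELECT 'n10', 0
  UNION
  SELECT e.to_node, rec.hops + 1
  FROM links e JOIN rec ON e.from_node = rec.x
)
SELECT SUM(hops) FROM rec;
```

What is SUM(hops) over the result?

5

Base: (n10, hops=0).
Iteration 1: edges from {n10} -> (n30, hops=1), (n37, hops=1), (n6, hops=1).
Iteration 2: edges from {n30,n37,n6} -> (n26, hops=2).
Iteration 3: no outgoing edges from {n26}; recursion stops.
SUM(hops) = 0 + 1 + 1 + 1 + 2 = 5.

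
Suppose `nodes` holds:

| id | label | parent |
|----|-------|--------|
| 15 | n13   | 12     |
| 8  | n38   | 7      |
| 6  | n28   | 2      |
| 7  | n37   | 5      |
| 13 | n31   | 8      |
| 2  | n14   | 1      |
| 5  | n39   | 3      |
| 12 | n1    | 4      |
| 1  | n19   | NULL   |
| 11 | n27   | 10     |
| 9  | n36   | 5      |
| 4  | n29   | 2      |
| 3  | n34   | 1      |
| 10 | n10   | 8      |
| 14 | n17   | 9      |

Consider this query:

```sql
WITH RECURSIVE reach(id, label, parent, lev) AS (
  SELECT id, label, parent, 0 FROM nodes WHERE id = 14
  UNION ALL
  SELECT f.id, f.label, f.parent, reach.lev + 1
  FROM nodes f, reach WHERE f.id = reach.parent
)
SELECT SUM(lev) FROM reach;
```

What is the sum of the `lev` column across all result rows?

Base: id=14 (n17), parent=9, lev 0.
Iteration 1: join on id=9 -> n36 (id 9, parent=5, lev 1).
Iteration 2: join on id=5 -> n39 (id 5, parent=3, lev 2).
Iteration 3: join on id=3 -> n34 (id 3, parent=1, lev 3).
Iteration 4: join on id=1 -> n19 (id 1, parent=NULL, lev 4).
Iteration 5: parent is NULL; no match; recursion stops.
SUM(lev) = 0 + 1 + 2 + 3 + 4 = 10.

10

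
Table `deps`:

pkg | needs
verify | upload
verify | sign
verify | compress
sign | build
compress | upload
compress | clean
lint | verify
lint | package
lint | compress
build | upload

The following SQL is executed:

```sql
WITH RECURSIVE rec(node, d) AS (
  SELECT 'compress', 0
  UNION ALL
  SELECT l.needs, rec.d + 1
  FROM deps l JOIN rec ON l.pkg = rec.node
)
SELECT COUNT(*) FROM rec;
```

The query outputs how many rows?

Base: (compress, d=0).
Iteration 1: edges from {compress} -> (clean, d=1), (upload, d=1).
Iteration 2: no outgoing edges from {clean,upload}; recursion stops.
Total rows emitted: 3.

3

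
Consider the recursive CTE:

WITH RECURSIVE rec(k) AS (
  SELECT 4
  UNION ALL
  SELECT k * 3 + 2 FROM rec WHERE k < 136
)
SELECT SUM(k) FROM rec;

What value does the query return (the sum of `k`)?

Base: k=4.
Iteration 1: 4 < 136 holds -> k = 4 * 3 + 2 = 14.
Iteration 2: 14 < 136 holds -> k = 14 * 3 + 2 = 44.
Iteration 3: 44 < 136 holds -> k = 44 * 3 + 2 = 134.
Iteration 4: 134 < 136 holds -> k = 134 * 3 + 2 = 404.
Iteration 5: 404 < 136 fails; recursion stops.
SUM(k) = 4 + 14 + 44 + 134 + 404 = 600.

600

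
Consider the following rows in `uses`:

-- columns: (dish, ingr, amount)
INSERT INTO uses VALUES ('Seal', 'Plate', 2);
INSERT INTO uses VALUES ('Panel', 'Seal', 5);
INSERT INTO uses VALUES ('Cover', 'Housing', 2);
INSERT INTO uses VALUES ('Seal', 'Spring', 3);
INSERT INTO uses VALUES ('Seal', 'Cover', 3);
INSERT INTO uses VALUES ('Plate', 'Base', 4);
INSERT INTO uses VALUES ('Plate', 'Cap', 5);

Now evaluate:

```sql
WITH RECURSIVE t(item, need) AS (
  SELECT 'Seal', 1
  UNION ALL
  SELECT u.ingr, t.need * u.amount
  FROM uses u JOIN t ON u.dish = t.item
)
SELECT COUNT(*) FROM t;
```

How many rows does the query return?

7

Base: (Seal, need=1).
Iteration 1: components of {Seal} -> Cover = 1*3 = 3, Plate = 1*2 = 2, Spring = 1*3 = 3.
Iteration 2: components of {Cover,Plate,Spring} -> Base = 2*4 = 8, Cap = 2*5 = 10, Housing = 3*2 = 6.
Iteration 3: no further components; recursion stops.
Total rows emitted: 7.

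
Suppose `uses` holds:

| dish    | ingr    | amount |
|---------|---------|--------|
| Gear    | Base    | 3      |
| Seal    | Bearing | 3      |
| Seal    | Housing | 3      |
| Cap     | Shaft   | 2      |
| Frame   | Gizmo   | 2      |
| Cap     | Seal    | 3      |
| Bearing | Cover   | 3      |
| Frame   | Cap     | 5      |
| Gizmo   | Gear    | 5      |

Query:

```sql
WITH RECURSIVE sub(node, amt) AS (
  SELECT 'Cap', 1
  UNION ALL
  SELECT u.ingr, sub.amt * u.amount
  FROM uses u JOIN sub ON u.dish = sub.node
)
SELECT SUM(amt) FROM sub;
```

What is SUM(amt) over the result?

Base: (Cap, amt=1).
Iteration 1: components of {Cap} -> Seal = 1*3 = 3, Shaft = 1*2 = 2.
Iteration 2: components of {Seal,Shaft} -> Bearing = 3*3 = 9, Housing = 3*3 = 9.
Iteration 3: components of {Bearing,Housing} -> Cover = 9*3 = 27.
Iteration 4: no further components; recursion stops.
SUM(amt) = 1 + 2 + 3 + 9 + 9 + 27 = 51.

51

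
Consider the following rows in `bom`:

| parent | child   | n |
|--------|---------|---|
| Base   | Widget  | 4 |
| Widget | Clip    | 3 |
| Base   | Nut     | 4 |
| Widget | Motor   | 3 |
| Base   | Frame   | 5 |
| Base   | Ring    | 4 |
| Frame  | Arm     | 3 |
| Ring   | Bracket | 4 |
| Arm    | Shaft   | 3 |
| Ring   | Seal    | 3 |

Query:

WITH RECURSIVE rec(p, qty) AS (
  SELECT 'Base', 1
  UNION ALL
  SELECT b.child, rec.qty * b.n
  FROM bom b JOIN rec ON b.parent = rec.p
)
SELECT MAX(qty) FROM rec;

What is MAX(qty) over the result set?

45

Base: (Base, qty=1).
Iteration 1: components of {Base} -> Frame = 1*5 = 5, Nut = 1*4 = 4, Ring = 1*4 = 4, Widget = 1*4 = 4.
Iteration 2: components of {Frame,Nut,Ring,Widget} -> Arm = 5*3 = 15, Bracket = 4*4 = 16, Clip = 4*3 = 12, Motor = 4*3 = 12, Seal = 4*3 = 12.
Iteration 3: components of {Arm,Bracket,Clip,Motor,Seal} -> Shaft = 15*3 = 45.
Iteration 4: no further components; recursion stops.
qty values: 1, 4, 4, 5, 4, 12, 12, 15, 16, 12, 45; the maximum is 45.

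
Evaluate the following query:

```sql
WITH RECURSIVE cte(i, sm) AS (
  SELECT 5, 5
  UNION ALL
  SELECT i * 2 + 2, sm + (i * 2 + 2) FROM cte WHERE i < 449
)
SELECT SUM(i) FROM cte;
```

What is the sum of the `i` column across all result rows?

1769

Base: i=5, sm=5.
Iteration 1: 5 < 449 holds -> i = 5 * 2 + 2 = 12, sm = 5 + 12 = 17.
Iteration 2: 12 < 449 holds -> i = 12 * 2 + 2 = 26, sm = 17 + 26 = 43.
Iteration 3: 26 < 449 holds -> i = 26 * 2 + 2 = 54, sm = 43 + 54 = 97.
Iteration 4: 54 < 449 holds -> i = 54 * 2 + 2 = 110, sm = 97 + 110 = 207.
Iteration 5: 110 < 449 holds -> i = 110 * 2 + 2 = 222, sm = 207 + 222 = 429.
Iteration 6: 222 < 449 holds -> i = 222 * 2 + 2 = 446, sm = 429 + 446 = 875.
Iteration 7: 446 < 449 holds -> i = 446 * 2 + 2 = 894, sm = 875 + 894 = 1769.
Iteration 8: 894 < 449 fails; recursion stops.
SUM(i) = 5 + 12 + 26 + 54 + 110 + 222 + 446 + 894 = 1769.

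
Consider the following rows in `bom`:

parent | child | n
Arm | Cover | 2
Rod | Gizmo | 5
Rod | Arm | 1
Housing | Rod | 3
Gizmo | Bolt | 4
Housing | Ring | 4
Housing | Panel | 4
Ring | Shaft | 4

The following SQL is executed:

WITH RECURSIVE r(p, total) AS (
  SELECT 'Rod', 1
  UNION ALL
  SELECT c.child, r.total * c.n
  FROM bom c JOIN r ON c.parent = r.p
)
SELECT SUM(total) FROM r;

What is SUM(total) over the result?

Base: (Rod, total=1).
Iteration 1: components of {Rod} -> Arm = 1*1 = 1, Gizmo = 1*5 = 5.
Iteration 2: components of {Arm,Gizmo} -> Bolt = 5*4 = 20, Cover = 1*2 = 2.
Iteration 3: no further components; recursion stops.
SUM(total) = 1 + 1 + 5 + 2 + 20 = 29.

29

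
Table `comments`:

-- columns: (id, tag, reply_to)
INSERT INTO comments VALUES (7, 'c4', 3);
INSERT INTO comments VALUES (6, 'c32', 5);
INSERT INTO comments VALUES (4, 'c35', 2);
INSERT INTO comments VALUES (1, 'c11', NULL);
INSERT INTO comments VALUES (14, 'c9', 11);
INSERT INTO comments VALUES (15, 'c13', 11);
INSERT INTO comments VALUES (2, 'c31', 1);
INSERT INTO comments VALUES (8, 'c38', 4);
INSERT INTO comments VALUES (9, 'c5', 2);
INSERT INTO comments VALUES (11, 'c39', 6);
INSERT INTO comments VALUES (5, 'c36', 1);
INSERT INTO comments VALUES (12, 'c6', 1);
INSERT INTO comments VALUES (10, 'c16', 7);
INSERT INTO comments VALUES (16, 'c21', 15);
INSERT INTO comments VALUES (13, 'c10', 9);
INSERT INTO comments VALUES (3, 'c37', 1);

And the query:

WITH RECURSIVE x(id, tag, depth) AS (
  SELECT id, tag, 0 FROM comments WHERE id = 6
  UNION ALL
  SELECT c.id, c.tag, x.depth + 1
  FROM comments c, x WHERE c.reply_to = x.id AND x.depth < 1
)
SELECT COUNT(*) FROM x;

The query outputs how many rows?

2

Base: id=6 (c32) at depth 0.
Iteration 1: rows with reply_to in {6} -> c39 (id 11, depth 1).
Iteration 2: depth < 1 fails for all current rows; recursion stops.
Total rows emitted: 2.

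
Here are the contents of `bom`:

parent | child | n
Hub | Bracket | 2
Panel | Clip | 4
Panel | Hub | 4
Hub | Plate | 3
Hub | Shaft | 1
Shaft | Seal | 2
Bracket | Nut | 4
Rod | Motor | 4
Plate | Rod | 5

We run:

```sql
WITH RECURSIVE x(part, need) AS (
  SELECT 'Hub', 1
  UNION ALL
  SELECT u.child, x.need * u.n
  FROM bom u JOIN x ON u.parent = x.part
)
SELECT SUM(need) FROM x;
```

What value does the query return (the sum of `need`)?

92

Base: (Hub, need=1).
Iteration 1: components of {Hub} -> Bracket = 1*2 = 2, Plate = 1*3 = 3, Shaft = 1*1 = 1.
Iteration 2: components of {Bracket,Plate,Shaft} -> Nut = 2*4 = 8, Rod = 3*5 = 15, Seal = 1*2 = 2.
Iteration 3: components of {Nut,Rod,Seal} -> Motor = 15*4 = 60.
Iteration 4: no further components; recursion stops.
SUM(need) = 1 + 1 + 3 + 2 + 2 + 15 + 8 + 60 = 92.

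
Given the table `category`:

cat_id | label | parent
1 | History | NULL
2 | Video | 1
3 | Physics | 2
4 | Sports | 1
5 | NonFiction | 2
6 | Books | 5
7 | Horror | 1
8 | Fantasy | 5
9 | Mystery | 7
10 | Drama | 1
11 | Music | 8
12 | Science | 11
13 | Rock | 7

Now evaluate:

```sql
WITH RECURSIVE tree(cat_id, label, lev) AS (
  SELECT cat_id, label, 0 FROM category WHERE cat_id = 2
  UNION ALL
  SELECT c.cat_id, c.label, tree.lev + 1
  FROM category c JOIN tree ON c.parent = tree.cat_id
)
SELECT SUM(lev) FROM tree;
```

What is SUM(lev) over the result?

Base: cat_id=2 (Video) at lev 0.
Iteration 1: rows with parent in {2} -> Physics (id 3, lev 1), NonFiction (id 5, lev 1).
Iteration 2: rows with parent in {3,5} -> Books (id 6, lev 2), Fantasy (id 8, lev 2).
Iteration 3: rows with parent in {6,8} -> Music (id 11, lev 3).
Iteration 4: rows with parent in {11} -> Science (id 12, lev 4).
Iteration 5: no rows with parent in {12}; recursion stops.
SUM(lev) = 0 + 1 + 1 + 2 + 2 + 3 + 4 = 13.

13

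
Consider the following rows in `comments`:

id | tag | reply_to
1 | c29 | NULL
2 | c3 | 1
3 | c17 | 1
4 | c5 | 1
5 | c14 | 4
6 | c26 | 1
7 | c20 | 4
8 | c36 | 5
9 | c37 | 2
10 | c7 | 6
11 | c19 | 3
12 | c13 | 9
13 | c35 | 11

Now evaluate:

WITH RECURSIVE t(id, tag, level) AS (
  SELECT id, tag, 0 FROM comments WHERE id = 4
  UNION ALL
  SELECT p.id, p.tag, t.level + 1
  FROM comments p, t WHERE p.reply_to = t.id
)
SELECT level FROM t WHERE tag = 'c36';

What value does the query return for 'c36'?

2

Base: id=4 (c5) at level 0.
Iteration 1: rows with reply_to in {4} -> c14 (id 5, level 1), c20 (id 7, level 1).
Iteration 2: rows with reply_to in {5,7} -> c36 (id 8, level 2).
Iteration 3: no rows with reply_to in {8}; recursion stops.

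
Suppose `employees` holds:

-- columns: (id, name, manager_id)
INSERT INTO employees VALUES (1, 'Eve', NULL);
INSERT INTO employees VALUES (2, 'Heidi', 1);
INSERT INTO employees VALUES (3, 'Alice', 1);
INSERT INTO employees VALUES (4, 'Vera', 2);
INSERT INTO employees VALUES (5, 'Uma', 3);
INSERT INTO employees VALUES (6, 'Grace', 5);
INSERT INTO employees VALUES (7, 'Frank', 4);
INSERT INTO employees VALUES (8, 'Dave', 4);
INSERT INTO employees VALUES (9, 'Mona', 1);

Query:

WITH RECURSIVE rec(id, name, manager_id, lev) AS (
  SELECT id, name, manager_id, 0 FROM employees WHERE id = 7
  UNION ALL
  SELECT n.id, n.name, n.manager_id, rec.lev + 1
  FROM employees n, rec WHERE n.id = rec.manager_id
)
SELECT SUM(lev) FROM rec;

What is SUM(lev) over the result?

6

Base: id=7 (Frank), manager_id=4, lev 0.
Iteration 1: join on id=4 -> Vera (id 4, manager_id=2, lev 1).
Iteration 2: join on id=2 -> Heidi (id 2, manager_id=1, lev 2).
Iteration 3: join on id=1 -> Eve (id 1, manager_id=NULL, lev 3).
Iteration 4: manager_id is NULL; no match; recursion stops.
SUM(lev) = 0 + 1 + 2 + 3 = 6.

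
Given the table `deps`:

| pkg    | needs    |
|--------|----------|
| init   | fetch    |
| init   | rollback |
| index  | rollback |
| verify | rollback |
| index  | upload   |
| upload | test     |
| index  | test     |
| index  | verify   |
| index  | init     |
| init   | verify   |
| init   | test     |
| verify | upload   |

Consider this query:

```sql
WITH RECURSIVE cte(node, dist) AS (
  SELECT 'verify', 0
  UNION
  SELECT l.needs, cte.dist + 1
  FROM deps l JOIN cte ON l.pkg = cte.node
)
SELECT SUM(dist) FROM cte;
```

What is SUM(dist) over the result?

4

Base: (verify, dist=0).
Iteration 1: edges from {verify} -> (rollback, dist=1), (upload, dist=1).
Iteration 2: edges from {rollback,upload} -> (test, dist=2).
Iteration 3: no outgoing edges from {test}; recursion stops.
SUM(dist) = 0 + 1 + 1 + 2 = 4.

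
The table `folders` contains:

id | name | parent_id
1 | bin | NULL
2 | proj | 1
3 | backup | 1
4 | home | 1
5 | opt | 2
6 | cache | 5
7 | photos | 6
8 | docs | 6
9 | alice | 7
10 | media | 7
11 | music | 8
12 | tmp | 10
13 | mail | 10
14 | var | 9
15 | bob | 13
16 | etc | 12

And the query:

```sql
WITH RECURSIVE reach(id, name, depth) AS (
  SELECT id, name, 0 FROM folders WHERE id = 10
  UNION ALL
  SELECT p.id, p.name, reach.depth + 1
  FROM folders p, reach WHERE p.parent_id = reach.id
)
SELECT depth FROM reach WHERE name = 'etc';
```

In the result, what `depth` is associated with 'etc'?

Base: id=10 (media) at depth 0.
Iteration 1: rows with parent_id in {10} -> tmp (id 12, depth 1), mail (id 13, depth 1).
Iteration 2: rows with parent_id in {12,13} -> bob (id 15, depth 2), etc (id 16, depth 2).
Iteration 3: no rows with parent_id in {15,16}; recursion stops.

2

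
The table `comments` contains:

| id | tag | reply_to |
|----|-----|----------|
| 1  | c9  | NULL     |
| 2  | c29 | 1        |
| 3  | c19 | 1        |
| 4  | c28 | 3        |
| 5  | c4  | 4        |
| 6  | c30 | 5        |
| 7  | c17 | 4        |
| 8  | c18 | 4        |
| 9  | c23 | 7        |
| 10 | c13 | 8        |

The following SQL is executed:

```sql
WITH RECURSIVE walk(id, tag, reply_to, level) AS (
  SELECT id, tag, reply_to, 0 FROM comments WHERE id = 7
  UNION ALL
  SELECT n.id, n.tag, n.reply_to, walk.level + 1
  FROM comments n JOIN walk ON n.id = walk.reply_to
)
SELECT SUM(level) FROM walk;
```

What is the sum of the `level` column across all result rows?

Base: id=7 (c17), reply_to=4, level 0.
Iteration 1: join on id=4 -> c28 (id 4, reply_to=3, level 1).
Iteration 2: join on id=3 -> c19 (id 3, reply_to=1, level 2).
Iteration 3: join on id=1 -> c9 (id 1, reply_to=NULL, level 3).
Iteration 4: reply_to is NULL; no match; recursion stops.
SUM(level) = 0 + 1 + 2 + 3 = 6.

6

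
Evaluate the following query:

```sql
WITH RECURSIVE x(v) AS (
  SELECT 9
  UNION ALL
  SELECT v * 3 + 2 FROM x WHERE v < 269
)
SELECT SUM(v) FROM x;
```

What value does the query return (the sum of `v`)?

396

Base: v=9.
Iteration 1: 9 < 269 holds -> v = 9 * 3 + 2 = 29.
Iteration 2: 29 < 269 holds -> v = 29 * 3 + 2 = 89.
Iteration 3: 89 < 269 holds -> v = 89 * 3 + 2 = 269.
Iteration 4: 269 < 269 fails; recursion stops.
SUM(v) = 9 + 29 + 89 + 269 = 396.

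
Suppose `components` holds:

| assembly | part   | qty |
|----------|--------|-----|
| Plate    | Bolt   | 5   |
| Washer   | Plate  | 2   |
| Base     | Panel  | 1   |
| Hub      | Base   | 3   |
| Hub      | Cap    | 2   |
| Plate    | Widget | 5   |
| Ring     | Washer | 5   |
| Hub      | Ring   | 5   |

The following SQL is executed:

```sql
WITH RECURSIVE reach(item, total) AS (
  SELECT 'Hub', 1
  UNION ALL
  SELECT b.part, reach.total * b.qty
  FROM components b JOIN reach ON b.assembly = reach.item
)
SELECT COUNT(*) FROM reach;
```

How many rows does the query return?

9

Base: (Hub, total=1).
Iteration 1: components of {Hub} -> Base = 1*3 = 3, Cap = 1*2 = 2, Ring = 1*5 = 5.
Iteration 2: components of {Base,Cap,Ring} -> Panel = 3*1 = 3, Washer = 5*5 = 25.
Iteration 3: components of {Panel,Washer} -> Plate = 25*2 = 50.
Iteration 4: components of {Plate} -> Bolt = 50*5 = 250, Widget = 50*5 = 250.
Iteration 5: no further components; recursion stops.
Total rows emitted: 9.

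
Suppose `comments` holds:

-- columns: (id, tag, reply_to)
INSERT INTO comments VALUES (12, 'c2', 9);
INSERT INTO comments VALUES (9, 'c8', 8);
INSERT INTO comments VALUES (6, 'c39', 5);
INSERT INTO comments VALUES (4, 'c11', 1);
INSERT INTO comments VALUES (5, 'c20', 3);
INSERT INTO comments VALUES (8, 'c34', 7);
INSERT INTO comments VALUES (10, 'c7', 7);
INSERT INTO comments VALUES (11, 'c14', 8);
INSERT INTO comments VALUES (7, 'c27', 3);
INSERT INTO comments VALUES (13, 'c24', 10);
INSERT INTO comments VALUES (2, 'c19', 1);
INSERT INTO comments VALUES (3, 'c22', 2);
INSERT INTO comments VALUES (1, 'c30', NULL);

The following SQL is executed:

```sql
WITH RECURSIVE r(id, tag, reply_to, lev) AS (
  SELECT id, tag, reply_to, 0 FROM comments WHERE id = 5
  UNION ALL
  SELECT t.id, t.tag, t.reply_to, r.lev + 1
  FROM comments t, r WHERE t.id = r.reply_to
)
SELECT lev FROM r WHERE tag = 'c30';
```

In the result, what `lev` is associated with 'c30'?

3

Base: id=5 (c20), reply_to=3, lev 0.
Iteration 1: join on id=3 -> c22 (id 3, reply_to=2, lev 1).
Iteration 2: join on id=2 -> c19 (id 2, reply_to=1, lev 2).
Iteration 3: join on id=1 -> c30 (id 1, reply_to=NULL, lev 3).
Iteration 4: reply_to is NULL; no match; recursion stops.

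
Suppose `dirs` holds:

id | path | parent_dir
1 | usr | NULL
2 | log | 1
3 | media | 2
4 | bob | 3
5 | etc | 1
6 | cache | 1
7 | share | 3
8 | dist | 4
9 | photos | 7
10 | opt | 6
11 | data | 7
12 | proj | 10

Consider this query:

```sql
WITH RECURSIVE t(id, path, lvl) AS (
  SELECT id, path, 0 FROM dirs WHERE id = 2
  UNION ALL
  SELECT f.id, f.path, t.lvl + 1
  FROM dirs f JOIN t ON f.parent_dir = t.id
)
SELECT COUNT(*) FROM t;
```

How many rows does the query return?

Base: id=2 (log) at lvl 0.
Iteration 1: rows with parent_dir in {2} -> media (id 3, lvl 1).
Iteration 2: rows with parent_dir in {3} -> bob (id 4, lvl 2), share (id 7, lvl 2).
Iteration 3: rows with parent_dir in {4,7} -> dist (id 8, lvl 3), photos (id 9, lvl 3), data (id 11, lvl 3).
Iteration 4: no rows with parent_dir in {8,9,11}; recursion stops.
Total rows emitted: 7.

7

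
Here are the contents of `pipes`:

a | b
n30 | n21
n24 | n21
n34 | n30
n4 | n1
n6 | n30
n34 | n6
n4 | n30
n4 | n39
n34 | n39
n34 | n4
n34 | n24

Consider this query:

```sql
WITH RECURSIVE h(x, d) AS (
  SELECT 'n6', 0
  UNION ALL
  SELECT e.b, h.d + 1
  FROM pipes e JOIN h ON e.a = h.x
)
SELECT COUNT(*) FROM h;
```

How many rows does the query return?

3

Base: (n6, d=0).
Iteration 1: edges from {n6} -> (n30, d=1).
Iteration 2: edges from {n30} -> (n21, d=2).
Iteration 3: no outgoing edges from {n21}; recursion stops.
Total rows emitted: 3.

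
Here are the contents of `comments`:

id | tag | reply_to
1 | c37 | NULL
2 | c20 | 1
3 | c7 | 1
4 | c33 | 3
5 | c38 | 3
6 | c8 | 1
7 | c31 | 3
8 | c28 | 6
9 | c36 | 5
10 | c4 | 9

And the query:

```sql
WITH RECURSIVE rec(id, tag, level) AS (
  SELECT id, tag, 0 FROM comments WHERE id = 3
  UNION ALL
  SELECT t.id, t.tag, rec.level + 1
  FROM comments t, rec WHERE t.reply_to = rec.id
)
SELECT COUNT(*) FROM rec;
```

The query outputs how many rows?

6

Base: id=3 (c7) at level 0.
Iteration 1: rows with reply_to in {3} -> c33 (id 4, level 1), c38 (id 5, level 1), c31 (id 7, level 1).
Iteration 2: rows with reply_to in {4,5,7} -> c36 (id 9, level 2).
Iteration 3: rows with reply_to in {9} -> c4 (id 10, level 3).
Iteration 4: no rows with reply_to in {10}; recursion stops.
Total rows emitted: 6.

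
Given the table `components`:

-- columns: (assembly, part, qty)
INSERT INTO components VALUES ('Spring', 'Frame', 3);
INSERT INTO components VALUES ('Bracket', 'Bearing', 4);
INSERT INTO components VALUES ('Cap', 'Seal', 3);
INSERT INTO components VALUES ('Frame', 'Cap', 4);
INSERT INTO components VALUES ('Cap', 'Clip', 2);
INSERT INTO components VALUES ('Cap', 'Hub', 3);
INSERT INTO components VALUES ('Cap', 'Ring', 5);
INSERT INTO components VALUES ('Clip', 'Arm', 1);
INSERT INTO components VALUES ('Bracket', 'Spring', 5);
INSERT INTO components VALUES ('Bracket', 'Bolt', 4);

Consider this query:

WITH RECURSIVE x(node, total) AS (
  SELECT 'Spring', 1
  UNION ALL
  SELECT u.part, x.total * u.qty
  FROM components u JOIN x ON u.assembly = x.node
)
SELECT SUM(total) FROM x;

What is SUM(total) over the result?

Base: (Spring, total=1).
Iteration 1: components of {Spring} -> Frame = 1*3 = 3.
Iteration 2: components of {Frame} -> Cap = 3*4 = 12.
Iteration 3: components of {Cap} -> Clip = 12*2 = 24, Hub = 12*3 = 36, Ring = 12*5 = 60, Seal = 12*3 = 36.
Iteration 4: components of {Clip,Hub,Ring,Seal} -> Arm = 24*1 = 24.
Iteration 5: no further components; recursion stops.
SUM(total) = 1 + 3 + 12 + 36 + 24 + 36 + 60 + 24 = 196.

196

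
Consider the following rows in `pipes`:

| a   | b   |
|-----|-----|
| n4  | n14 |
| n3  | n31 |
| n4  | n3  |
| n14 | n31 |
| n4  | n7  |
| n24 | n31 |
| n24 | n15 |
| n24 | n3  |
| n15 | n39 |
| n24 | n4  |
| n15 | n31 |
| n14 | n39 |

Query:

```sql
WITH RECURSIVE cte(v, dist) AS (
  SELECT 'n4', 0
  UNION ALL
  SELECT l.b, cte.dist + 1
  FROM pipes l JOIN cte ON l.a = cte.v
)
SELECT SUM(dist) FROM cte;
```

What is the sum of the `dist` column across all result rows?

Base: (n4, dist=0).
Iteration 1: edges from {n4} -> (n14, dist=1), (n3, dist=1), (n7, dist=1).
Iteration 2: edges from {n14,n3,n7} -> (n31, dist=2) x2, (n39, dist=2). [UNION ALL keeps all 3 new rows, including repeats]
Iteration 3: no outgoing edges from {n31,n39}; recursion stops.
SUM(dist) = 0 + 1 + 1 + 1 + 2 + 2 + 2 = 9.

9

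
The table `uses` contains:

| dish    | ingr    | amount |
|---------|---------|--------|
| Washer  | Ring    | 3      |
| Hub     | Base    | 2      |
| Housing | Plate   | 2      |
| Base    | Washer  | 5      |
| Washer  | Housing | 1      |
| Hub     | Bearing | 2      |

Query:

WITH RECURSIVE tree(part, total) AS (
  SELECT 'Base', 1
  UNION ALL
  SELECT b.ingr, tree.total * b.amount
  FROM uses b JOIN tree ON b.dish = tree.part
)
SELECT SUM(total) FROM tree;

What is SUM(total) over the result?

Base: (Base, total=1).
Iteration 1: components of {Base} -> Washer = 1*5 = 5.
Iteration 2: components of {Washer} -> Housing = 5*1 = 5, Ring = 5*3 = 15.
Iteration 3: components of {Housing,Ring} -> Plate = 5*2 = 10.
Iteration 4: no further components; recursion stops.
SUM(total) = 1 + 5 + 15 + 5 + 10 = 36.

36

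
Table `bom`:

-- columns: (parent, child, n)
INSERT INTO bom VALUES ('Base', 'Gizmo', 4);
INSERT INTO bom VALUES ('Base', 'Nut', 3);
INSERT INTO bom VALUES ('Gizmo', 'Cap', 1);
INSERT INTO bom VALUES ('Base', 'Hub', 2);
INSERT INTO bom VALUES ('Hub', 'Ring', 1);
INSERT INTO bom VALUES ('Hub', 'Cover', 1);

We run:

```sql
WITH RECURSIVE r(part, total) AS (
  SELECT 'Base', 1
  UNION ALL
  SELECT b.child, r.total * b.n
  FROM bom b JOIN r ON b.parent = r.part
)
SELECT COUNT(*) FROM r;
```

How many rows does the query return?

Base: (Base, total=1).
Iteration 1: components of {Base} -> Gizmo = 1*4 = 4, Hub = 1*2 = 2, Nut = 1*3 = 3.
Iteration 2: components of {Gizmo,Hub,Nut} -> Cap = 4*1 = 4, Cover = 2*1 = 2, Ring = 2*1 = 2.
Iteration 3: no further components; recursion stops.
Total rows emitted: 7.

7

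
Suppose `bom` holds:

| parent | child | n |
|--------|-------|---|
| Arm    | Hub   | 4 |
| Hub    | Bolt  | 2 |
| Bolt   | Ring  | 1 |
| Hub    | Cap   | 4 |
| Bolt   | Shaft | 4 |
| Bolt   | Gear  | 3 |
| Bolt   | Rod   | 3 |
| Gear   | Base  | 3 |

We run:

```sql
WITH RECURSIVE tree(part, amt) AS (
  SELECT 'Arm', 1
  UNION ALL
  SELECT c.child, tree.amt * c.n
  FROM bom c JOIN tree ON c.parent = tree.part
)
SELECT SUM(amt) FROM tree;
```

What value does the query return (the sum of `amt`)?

Base: (Arm, amt=1).
Iteration 1: components of {Arm} -> Hub = 1*4 = 4.
Iteration 2: components of {Hub} -> Bolt = 4*2 = 8, Cap = 4*4 = 16.
Iteration 3: components of {Bolt,Cap} -> Gear = 8*3 = 24, Ring = 8*1 = 8, Rod = 8*3 = 24, Shaft = 8*4 = 32.
Iteration 4: components of {Gear,Ring,Rod,Shaft} -> Base = 24*3 = 72.
Iteration 5: no further components; recursion stops.
SUM(amt) = 1 + 4 + 8 + 16 + 8 + 32 + 24 + 24 + 72 = 189.

189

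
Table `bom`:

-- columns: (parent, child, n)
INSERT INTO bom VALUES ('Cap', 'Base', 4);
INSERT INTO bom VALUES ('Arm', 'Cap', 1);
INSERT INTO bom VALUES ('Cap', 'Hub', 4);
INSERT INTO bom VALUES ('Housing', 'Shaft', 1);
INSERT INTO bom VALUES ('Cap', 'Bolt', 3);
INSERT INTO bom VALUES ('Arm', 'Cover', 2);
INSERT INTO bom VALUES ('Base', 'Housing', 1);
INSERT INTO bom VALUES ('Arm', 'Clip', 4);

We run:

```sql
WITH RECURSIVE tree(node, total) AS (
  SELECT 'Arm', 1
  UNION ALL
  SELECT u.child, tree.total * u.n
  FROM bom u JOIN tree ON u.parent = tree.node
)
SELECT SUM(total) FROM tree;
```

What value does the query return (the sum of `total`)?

Base: (Arm, total=1).
Iteration 1: components of {Arm} -> Cap = 1*1 = 1, Clip = 1*4 = 4, Cover = 1*2 = 2.
Iteration 2: components of {Cap,Clip,Cover} -> Base = 1*4 = 4, Bolt = 1*3 = 3, Hub = 1*4 = 4.
Iteration 3: components of {Base,Bolt,Hub} -> Housing = 4*1 = 4.
Iteration 4: components of {Housing} -> Shaft = 4*1 = 4.
Iteration 5: no further components; recursion stops.
SUM(total) = 1 + 1 + 4 + 2 + 4 + 4 + 3 + 4 + 4 = 27.

27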